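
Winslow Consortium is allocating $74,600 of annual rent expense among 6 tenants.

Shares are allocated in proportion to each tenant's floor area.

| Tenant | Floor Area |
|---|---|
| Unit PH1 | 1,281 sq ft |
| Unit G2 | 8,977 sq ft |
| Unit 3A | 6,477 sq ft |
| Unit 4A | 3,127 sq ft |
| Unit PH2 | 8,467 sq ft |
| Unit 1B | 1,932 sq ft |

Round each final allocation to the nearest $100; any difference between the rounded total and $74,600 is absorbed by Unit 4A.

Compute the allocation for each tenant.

Combined floor area = 30,261.
Raw shares: Unit PH1 1,281/30,261 × $74,600 = 3,157.95; Unit G2 8,977/30,261 × $74,600 = 22,130.27; Unit 3A 6,477/30,261 × $74,600 = 15,967.23; Unit 4A 3,127/30,261 × $74,600 = 7,708.74; Unit PH2 8,467/30,261 × $74,600 = 20,873.01; Unit 1B 1,932/30,261 × $74,600 = 4,762.80.
Rounded to nearest $100: Unit PH1 $3,200; Unit G2 $22,100; Unit 3A $16,000; Unit 4A $7,700; Unit PH2 $20,900; Unit 1B $4,800. Sum = $74,700.
Difference $74,600 − $74,700 = −$100 applied to Unit 4A: Unit 4A becomes $7,600.

Unit PH1: $3,200; Unit G2: $22,100; Unit 3A: $16,000; Unit 4A: $7,600; Unit PH2: $20,900; Unit 1B: $4,800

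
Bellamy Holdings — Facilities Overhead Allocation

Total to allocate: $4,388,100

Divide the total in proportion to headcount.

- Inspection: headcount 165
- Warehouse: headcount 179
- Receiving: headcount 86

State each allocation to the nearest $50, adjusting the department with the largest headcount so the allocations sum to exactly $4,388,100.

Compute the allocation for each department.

Inspection: $1,683,800; Warehouse: $1,826,700; Receiving: $877,600

Headcount total: 430.
Pro-rata amounts: Inspection 165/430 × $4,388,100 = 1,683,805.81; Warehouse 179/430 × $4,388,100 = 1,826,674.19; Receiving 86/430 × $4,388,100 = 877,620.00.
Rounded to nearest $50: Inspection $1,683,800; Warehouse $1,826,650; Receiving $877,600. Sum = $4,388,050.
Difference $4,388,100 − $4,388,050 = +$50 applied to largest headcount (Warehouse): Warehouse becomes $1,826,700.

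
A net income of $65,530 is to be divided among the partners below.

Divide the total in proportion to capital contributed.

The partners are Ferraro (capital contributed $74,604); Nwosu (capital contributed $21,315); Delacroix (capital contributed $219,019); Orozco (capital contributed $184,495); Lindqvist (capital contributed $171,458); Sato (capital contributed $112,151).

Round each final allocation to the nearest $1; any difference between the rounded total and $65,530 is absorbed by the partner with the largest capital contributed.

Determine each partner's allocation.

Combined capital contributed = 783,042.
Pro-rata amounts: Ferraro 74,604/783,042 × $65,530 = 6,243.34; Nwosu 21,315/783,042 × $65,530 = 1,783.78; Delacroix 219,019/783,042 × $65,530 = 18,328.92; Orozco 184,495/783,042 × $65,530 = 15,439.73; Lindqvist 171,458/783,042 × $65,530 = 14,348.71; Sato 112,151/783,042 × $65,530 = 9,385.52.
After rounding ($1): Ferraro $6,243; Nwosu $1,784; Delacroix $18,329; Orozco $15,440; Lindqvist $14,349; Sato $9,386. Sum = $65,531.
Difference $65,530 − $65,531 = −$1 applied to largest capital contributed (Delacroix): Delacroix becomes $18,328.

Ferraro: $6,243; Nwosu: $1,784; Delacroix: $18,328; Orozco: $15,440; Lindqvist: $14,349; Sato: $9,386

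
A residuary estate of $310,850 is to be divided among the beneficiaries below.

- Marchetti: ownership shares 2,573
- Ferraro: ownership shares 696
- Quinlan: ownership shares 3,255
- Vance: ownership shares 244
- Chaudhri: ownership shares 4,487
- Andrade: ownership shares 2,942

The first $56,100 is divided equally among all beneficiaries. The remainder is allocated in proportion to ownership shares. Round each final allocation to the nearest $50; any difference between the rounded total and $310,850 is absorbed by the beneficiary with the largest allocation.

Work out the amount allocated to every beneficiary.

Marchetti: $55,500 | Ferraro: $21,850 | Quinlan: $67,750 | Vance: $13,750 | Chaudhri: $89,850 | Andrade: $62,150

Equal tier: $56,100 ÷ 6 = $9,350 apiece.
Remainder $254,750 by ownership shares (total 14,197): Marchetti 46,169.74 → $46,150; Ferraro 12,488.98 → $12,500; Quinlan 58,407.50 → $58,400; Vance 4,378.32 → $4,400; Chaudhri 80,514.42 → $80,500; Andrade 52,791.05 → $52,800.
Totals: Marchetti $9,350 + $46,150 = $55,500; Ferraro $9,350 + $12,500 = $21,850; Quinlan $9,350 + $58,400 = $67,750; Vance $9,350 + $4,400 = $13,750; Chaudhri $9,350 + $80,500 = $89,850; Andrade $9,350 + $52,800 = $62,150.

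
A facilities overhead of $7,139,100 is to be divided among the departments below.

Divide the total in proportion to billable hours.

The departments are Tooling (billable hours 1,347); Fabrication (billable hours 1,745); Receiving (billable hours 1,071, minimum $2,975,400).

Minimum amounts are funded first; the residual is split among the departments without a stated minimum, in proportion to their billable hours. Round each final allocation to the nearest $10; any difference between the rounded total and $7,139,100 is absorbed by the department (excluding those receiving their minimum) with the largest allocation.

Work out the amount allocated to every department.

Fund the minimums — Receiving $2,975,400. Remaining pool $4,163,700.
Remaining pool split over remaining billable hours 3,092: Tooling 1,813,875.78 → $1,813,880; Fabrication 2,349,824.22 → $2,349,820.

Tooling: $1,813,880 · Fabrication: $2,349,820 · Receiving: $2,975,400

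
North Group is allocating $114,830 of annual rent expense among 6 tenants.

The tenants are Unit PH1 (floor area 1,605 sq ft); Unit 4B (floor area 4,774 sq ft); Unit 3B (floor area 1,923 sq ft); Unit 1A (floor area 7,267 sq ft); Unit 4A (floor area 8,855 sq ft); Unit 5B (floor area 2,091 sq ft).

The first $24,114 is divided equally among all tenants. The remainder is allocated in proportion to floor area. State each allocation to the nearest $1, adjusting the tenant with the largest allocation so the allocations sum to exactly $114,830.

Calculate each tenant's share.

Unit PH1: $9,510 | Unit 4B: $20,352 | Unit 3B: $10,598 | Unit 1A: $28,882 | Unit 4A: $34,315 | Unit 5B: $11,173

$24,114 shared equally gives $4,019 per tenant.
Remainder $90,716 by floor area (total 26,515): Unit PH1 5,491.20 → $5,491; Unit 4B 16,333.33 → $16,333; Unit 3B 6,579.18 → $6,579; Unit 1A 24,862.65 → $24,863; Unit 4A 30,295.69 → $30,296; Unit 5B 7,153.96 → $7,154.
Totals: Unit PH1 $4,019 + $5,491 = $9,510; Unit 4B $4,019 + $16,333 = $20,352; Unit 3B $4,019 + $6,579 = $10,598; Unit 1A $4,019 + $24,863 = $28,882; Unit 4A $4,019 + $30,296 = $34,315; Unit 5B $4,019 + $7,154 = $11,173.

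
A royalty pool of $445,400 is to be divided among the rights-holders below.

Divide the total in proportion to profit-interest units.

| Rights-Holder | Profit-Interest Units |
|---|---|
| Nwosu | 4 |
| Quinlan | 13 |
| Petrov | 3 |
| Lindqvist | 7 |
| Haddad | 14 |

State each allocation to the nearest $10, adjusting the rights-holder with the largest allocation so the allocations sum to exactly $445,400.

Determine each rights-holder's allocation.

Combined profit-interest units = 41.
Pro-rata amounts: Nwosu 4/41 × $445,400 = 43,453.66; Quinlan 13/41 × $445,400 = 141,224.39; Petrov 3/41 × $445,400 = 32,590.24; Lindqvist 7/41 × $445,400 = 76,043.90; Haddad 14/41 × $445,400 = 152,087.80.
After rounding ($10): Nwosu $43,450; Quinlan $141,220; Petrov $32,590; Lindqvist $76,040; Haddad $152,090. Sum = $445,390.
Difference $445,400 − $445,390 = +$10 applied to largest allocation (Haddad): Haddad becomes $152,100.

Nwosu: $43,450; Quinlan: $141,220; Petrov: $32,590; Lindqvist: $76,040; Haddad: $152,100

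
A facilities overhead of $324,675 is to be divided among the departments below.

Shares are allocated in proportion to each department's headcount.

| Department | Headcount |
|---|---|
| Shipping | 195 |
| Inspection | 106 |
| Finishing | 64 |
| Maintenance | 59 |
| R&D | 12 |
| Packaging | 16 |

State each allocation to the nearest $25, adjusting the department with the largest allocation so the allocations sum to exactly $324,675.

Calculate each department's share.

Sum of headcount: 452.
Unrounded shares: Shipping 195/452 × $324,675 = 140,069.97; Inspection 106/452 × $324,675 = 76,140.60; Finishing 64/452 × $324,675 = 45,971.68; Maintenance 59/452 × $324,675 = 42,380.14; R&D 12/452 × $324,675 = 8,619.69; Packaging 16/452 × $324,675 = 11,492.92.
At nearest $25: Shipping $140,075; Inspection $76,150; Finishing $45,975; Maintenance $42,375; R&D $8,625; Packaging $11,500. Sum = $324,700.
Difference $324,675 − $324,700 = −$25 applied to largest allocation (Shipping): Shipping becomes $140,050.

Shipping: $140,050 · Inspection: $76,150 · Finishing: $45,975 · Maintenance: $42,375 · R&D: $8,625 · Packaging: $11,500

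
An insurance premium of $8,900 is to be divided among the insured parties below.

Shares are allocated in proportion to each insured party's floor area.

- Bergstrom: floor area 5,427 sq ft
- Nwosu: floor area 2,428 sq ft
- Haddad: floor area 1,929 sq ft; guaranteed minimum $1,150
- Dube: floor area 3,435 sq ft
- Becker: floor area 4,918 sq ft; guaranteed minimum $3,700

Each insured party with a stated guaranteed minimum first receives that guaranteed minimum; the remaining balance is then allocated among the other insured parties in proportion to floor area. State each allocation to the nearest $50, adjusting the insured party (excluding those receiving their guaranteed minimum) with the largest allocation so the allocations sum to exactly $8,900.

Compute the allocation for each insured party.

Bergstrom: $1,950; Nwosu: $850; Haddad: $1,150; Dube: $1,250; Becker: $3,700

Minimums first: Haddad $1,150; Becker $3,700. Residual $4,050.
Residual split over remaining floor area 11,290: Bergstrom 1,946.80 → $1,950; Nwosu 870.98 → $850; Dube 1,232.22 → $1,250.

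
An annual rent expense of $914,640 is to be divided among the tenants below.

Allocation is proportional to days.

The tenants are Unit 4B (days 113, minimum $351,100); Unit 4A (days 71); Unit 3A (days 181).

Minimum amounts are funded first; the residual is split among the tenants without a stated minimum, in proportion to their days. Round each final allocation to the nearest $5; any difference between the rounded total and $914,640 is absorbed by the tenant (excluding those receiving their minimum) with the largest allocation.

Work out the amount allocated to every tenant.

Fund the minimums — Unit 4B $351,100. Residual $563,540.
Residual split over remaining days 252: Unit 4A 158,775.16 → $158,775; Unit 3A 404,764.84 → $404,765.

Unit 4B: $351,100 · Unit 4A: $158,775 · Unit 3A: $404,765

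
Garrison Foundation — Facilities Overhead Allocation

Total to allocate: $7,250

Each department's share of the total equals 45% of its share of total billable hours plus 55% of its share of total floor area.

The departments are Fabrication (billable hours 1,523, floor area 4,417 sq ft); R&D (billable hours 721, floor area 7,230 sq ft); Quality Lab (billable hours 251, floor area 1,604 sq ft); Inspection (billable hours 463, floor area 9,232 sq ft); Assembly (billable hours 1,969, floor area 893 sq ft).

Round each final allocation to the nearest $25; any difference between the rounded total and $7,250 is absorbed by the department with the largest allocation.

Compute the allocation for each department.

Billable hours total 4,927; floor area total 23,376.
Combined weights (45% billable hours + 55% floor area): Fabrication 0.2430; R&D 0.2360; Quality Lab 0.0607; Inspection 0.2595; Assembly 0.2008.
Unrounded shares: Fabrication 1,761.94; R&D 1,710.72; Quality Lab 439.82; Inspection 1,881.39; Assembly 1,456.14.
At nearest $25: Fabrication $1,750; R&D $1,700; Quality Lab $450; Inspection $1,875; Assembly $1,450. Sum = $7,225.
Difference $7,250 − $7,225 = +$25 applied to largest allocation (Inspection): Inspection becomes $1,900.

Fabrication: $1,750 · R&D: $1,700 · Quality Lab: $450 · Inspection: $1,900 · Assembly: $1,450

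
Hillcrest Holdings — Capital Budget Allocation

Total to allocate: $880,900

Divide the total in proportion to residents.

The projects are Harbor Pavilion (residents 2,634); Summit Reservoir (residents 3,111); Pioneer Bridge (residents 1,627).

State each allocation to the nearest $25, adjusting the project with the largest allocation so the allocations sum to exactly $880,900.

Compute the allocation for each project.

Harbor Pavilion: $314,750; Summit Reservoir: $371,725; Pioneer Bridge: $194,425

Combined residents = 7,372.
Raw shares: Harbor Pavilion 2,634/7,372 × $880,900 = 314,743.71; Summit Reservoir 3,111/7,372 × $880,900 = 371,741.71; Pioneer Bridge 1,627/7,372 × $880,900 = 194,414.58.
After rounding ($25): Harbor Pavilion $314,750; Summit Reservoir $371,750; Pioneer Bridge $194,425. Sum = $880,925.
Difference $880,900 − $880,925 = −$25 applied to largest allocation (Summit Reservoir): Summit Reservoir becomes $371,725.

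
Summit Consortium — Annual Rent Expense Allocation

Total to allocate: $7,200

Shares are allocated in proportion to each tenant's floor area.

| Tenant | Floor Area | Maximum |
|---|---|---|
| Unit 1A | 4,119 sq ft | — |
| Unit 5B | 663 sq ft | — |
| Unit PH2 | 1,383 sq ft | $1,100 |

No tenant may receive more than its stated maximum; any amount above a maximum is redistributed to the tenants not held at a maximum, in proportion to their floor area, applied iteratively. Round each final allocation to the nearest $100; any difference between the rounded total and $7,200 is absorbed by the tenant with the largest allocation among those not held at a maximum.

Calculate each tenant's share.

Unit 1A: $5,300 · Unit 5B: $800 · Unit PH2: $1,100

Floor area total: 6,165.
Unconstrained shares: Unit 1A 4,810.51; Unit 5B 774.31; Unit PH2 1,615.18.
Cap binds for Unit PH2 ($1,100); residual $6,100 reallocated over remaining floor area 4,782.
Redistributed shares: Unit 1A 5,254.27 → $5,300; Unit 5B 845.73 → $800.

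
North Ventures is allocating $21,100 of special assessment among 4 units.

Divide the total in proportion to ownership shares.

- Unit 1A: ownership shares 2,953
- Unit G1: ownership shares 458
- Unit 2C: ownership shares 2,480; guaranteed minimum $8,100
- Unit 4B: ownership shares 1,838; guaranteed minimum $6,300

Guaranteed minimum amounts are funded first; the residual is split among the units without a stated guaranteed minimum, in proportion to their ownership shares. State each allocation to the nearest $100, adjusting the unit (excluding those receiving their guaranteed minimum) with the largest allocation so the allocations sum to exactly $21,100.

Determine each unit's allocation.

Unit 1A: $5,800 · Unit G1: $900 · Unit 2C: $8,100 · Unit 4B: $6,300

Minimums first: Unit 2C $8,100; Unit 4B $6,300. Remaining pool $6,700.
Remaining pool split over remaining ownership shares 3,411: Unit 1A 5,800.38 → $5,800; Unit G1 899.62 → $900.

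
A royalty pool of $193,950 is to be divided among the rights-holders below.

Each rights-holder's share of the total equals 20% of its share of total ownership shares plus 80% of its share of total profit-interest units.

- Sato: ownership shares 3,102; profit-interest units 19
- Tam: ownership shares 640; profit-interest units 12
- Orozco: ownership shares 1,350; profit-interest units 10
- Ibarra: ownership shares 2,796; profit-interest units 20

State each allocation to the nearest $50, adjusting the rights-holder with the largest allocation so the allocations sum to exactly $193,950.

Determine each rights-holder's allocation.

Sato: $63,600 · Tam: $33,650 · Orozco: $32,050 · Ibarra: $64,650

Ownership shares total 7,888; profit-interest units total 61.
Composite weights (20% ownership shares + 80% profit-interest units): Sato 0.3278; Tam 0.1736; Orozco 0.1654; Ibarra 0.3332.
Pro-rata amounts: Sato 63,582.91; Tam 33,670.54; Orozco 32,074.82; Ibarra 64,621.73.
At nearest $50: Sato $63,600; Tam $33,650; Orozco $32,050; Ibarra $64,600. Sum = $193,900.
Difference $193,950 − $193,900 = +$50 applied to largest allocation (Ibarra): Ibarra becomes $64,650.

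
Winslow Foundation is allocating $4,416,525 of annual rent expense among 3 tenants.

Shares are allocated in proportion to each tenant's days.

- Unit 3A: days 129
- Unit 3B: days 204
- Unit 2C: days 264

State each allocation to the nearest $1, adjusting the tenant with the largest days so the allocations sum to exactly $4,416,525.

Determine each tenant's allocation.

Total days = 597.
Pro-rata amounts: Unit 3A 129/597 × $4,416,525 = 954,324.497; Unit 3B 204/597 × $4,416,525 = 1,509,164.32; Unit 2C 264/597 × $4,416,525 = 1,953,036.18.
Rounded to nearest $1: Unit 3A $954,324; Unit 3B $1,509,164; Unit 2C $1,953,036. Sum = $4,416,524.
Difference $4,416,525 − $4,416,524 = +$1 applied to largest days (Unit 2C): Unit 2C becomes $1,953,037.

Unit 3A: $954,324; Unit 3B: $1,509,164; Unit 2C: $1,953,037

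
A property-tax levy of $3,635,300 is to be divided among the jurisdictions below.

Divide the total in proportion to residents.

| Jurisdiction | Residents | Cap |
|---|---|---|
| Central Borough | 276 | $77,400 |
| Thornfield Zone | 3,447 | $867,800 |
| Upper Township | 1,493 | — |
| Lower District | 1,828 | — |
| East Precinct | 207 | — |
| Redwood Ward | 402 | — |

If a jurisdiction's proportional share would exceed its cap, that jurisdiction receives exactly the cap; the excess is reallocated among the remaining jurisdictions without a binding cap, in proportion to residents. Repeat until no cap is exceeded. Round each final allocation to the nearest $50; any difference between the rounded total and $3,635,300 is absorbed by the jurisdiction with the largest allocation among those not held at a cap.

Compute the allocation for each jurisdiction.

Central Borough: $77,400 · Thornfield Zone: $867,800 · Upper Township: $1,021,950 · Lower District: $1,251,300 · East Precinct: $141,700 · Redwood Ward: $275,150

Residents total: 7,653.
Pro-rata shares before constraints: Central Borough 131,104.51; Thornfield Zone 1,637,381.30; Upper Township 709,199.39; Lower District 868,329.86; East Precinct 98,328.38; Redwood Ward 190,956.57.
Capped: Central Borough ($77,400), Thornfield Zone ($867,800); balance $2,690,100 reallocated over remaining residents 3,930.
Remaining shares: Upper Township 1,021,964.20 → $1,021,950; Lower District 1,251,272.98 → $1,251,250; East Precinct 141,692.29 → $141,700; Redwood Ward 275,170.53 → $275,150.
Rounding difference +$50 applied to Lower District → $1,251,300.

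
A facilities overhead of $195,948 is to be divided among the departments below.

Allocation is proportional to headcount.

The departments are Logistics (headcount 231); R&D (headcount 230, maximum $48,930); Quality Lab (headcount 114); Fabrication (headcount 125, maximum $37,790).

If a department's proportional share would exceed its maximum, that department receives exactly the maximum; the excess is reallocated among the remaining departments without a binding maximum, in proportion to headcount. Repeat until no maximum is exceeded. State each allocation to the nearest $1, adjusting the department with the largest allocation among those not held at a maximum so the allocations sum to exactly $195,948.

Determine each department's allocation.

Logistics: $73,135 · R&D: $48,930 · Quality Lab: $36,093 · Fabrication: $37,790

Sum of headcount: 700.
Pro-rata shares before constraints: Logistics 64,662.84; R&D 64,382.91; Quality Lab 31,911.53; Fabrication 34,990.71.
Held at cap: R&D ($48,930); balance $147,018 reallocated over remaining headcount 470.
Held at cap: Fabrication ($37,790); balance $109,228 reallocated over remaining headcount 345.
Remaining shares: Logistics 73,135.27 → $73,135; Quality Lab 36,092.73 → $36,093.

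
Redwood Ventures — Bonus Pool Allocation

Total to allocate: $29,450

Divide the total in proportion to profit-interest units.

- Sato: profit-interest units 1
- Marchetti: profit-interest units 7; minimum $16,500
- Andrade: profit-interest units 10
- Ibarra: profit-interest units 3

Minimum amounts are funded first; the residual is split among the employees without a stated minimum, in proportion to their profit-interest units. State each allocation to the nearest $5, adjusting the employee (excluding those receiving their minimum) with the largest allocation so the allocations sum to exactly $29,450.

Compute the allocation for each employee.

Sato: $925 · Marchetti: $16,500 · Andrade: $9,250 · Ibarra: $2,775

Minimums first: Marchetti $16,500. Residual $12,950.
Residual split over remaining profit-interest units 14: Sato 925.00 → $925; Andrade 9,250.00 → $9,250; Ibarra 2,775.00 → $2,775.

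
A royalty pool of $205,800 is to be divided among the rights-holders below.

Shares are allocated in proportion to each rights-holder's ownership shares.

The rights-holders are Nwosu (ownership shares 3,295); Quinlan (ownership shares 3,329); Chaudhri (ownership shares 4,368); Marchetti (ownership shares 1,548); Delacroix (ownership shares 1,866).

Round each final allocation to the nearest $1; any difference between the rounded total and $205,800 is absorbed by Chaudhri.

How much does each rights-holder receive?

Nwosu: $47,071; Quinlan: $47,557; Chaudhri: $62,401; Marchetti: $22,114; Delacroix: $26,657

Combined ownership shares = 14,406.
Proportional shares: Nwosu 3,295/14,406 × $205,800 = 47,071.43; Quinlan 3,329/14,406 × $205,800 = 47,557.14; Chaudhri 4,368/14,406 × $205,800 = 62,400.00; Marchetti 1,548/14,406 × $205,800 = 22,114.29; Delacroix 1,866/14,406 × $205,800 = 26,657.14.
After rounding ($1): Nwosu $47,071; Quinlan $47,557; Chaudhri $62,400; Marchetti $22,114; Delacroix $26,657. Sum = $205,799.
Difference $205,800 − $205,799 = +$1 applied to Chaudhri: Chaudhri becomes $62,401.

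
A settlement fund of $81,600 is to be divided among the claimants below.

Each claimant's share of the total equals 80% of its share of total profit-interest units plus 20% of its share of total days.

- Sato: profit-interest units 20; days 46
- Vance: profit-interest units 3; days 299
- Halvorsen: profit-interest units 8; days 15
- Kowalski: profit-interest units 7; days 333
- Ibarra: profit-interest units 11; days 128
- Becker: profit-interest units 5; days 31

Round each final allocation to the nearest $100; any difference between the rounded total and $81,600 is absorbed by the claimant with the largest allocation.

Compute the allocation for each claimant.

Sato: $25,100 · Vance: $9,400 · Halvorsen: $10,000 · Kowalski: $14,800 · Ibarra: $15,700 · Becker: $6,600

Totals — profit-interest units 54, days 852.
Combined weights (80% profit-interest units + 20% days): Sato 0.3071; Vance 0.1146; Halvorsen 0.1220; Kowalski 0.1819; Ibarra 0.1930; Becker 0.0814.
Pro-rata amounts: Sato 25,058.90; Vance 9,353.99; Halvorsen 9,958.44; Kowalski 14,840.81; Ibarra 15,749.61; Becker 6,638.25.
At nearest $100: Sato $25,100; Vance $9,400; Halvorsen $10,000; Kowalski $14,800; Ibarra $15,700; Becker $6,600. Sum = $81,600.
Sum already equals the total — no adjustment.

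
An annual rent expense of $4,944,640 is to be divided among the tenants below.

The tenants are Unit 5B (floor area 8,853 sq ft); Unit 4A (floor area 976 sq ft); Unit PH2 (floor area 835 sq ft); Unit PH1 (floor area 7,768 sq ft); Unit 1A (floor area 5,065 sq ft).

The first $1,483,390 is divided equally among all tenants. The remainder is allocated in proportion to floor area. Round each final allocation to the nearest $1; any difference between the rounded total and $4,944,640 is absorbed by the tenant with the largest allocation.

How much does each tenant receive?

Unit 5B: $1,600,778; Unit 4A: $440,449; Unit PH2: $419,679; Unit PH1: $1,440,951; Unit 1A: $1,042,783

First tranche $1,483,390 split equally: $296,678 each.
Remainder $3,461,250 by floor area (total 23,497): Unit 5B 1,304,100.36 → $1,304,100; Unit 4A 143,770.69 → $143,771; Unit PH2 123,000.54 → $123,001; Unit PH1 1,144,273.31 → $1,144,273; Unit 1A 746,105.09 → $746,105.
Totals: Unit 5B $296,678 + $1,304,100 = $1,600,778; Unit 4A $296,678 + $143,771 = $440,449; Unit PH2 $296,678 + $123,001 = $419,679; Unit PH1 $296,678 + $1,144,273 = $1,440,951; Unit 1A $296,678 + $746,105 = $1,042,783.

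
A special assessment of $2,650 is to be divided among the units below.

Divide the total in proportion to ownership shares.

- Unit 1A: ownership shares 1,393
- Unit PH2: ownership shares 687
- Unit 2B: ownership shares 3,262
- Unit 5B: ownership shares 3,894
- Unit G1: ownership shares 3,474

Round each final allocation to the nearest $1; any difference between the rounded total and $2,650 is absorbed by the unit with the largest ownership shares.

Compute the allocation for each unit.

Unit 1A: $290; Unit PH2: $143; Unit 2B: $680; Unit 5B: $813; Unit G1: $724

Sum of ownership shares: 12,710.
Proportional shares: Unit 1A 1,393/12,710 × $2,650 = 290.44; Unit PH2 687/12,710 × $2,650 = 143.24; Unit 2B 3,262/12,710 × $2,650 = 680.12; Unit 5B 3,894/12,710 × $2,650 = 811.89; Unit G1 3,474/12,710 × $2,650 = 724.32.
Rounded to nearest $1: Unit 1A $290; Unit PH2 $143; Unit 2B $680; Unit 5B $812; Unit G1 $724. Sum = $2,649.
Difference $2,650 − $2,649 = +$1 applied to largest ownership shares (Unit 5B): Unit 5B becomes $813.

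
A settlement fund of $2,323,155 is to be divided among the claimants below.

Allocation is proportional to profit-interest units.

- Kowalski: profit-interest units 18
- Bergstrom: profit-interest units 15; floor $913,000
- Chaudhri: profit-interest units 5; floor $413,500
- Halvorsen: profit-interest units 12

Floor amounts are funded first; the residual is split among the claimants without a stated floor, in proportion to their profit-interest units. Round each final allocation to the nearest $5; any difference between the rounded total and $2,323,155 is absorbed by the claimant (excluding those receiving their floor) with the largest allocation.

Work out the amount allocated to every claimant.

Kowalski: $597,995; Bergstrom: $913,000; Chaudhri: $413,500; Halvorsen: $398,660

Guaranteed amounts: Bergstrom $913,000; Chaudhri $413,500. Balance $996,655.
Balance split over remaining profit-interest units 30: Kowalski 597,993.00 → $597,995; Halvorsen 398,662.00 → $398,660.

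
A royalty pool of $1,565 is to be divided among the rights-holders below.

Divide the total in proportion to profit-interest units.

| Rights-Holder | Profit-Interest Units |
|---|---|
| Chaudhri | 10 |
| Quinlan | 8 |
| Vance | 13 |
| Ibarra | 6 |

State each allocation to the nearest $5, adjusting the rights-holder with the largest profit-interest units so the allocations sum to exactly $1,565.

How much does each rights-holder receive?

Sum of profit-interest units: 37.
Proportional shares: Chaudhri 10/37 × $1,565 = 422.97; Quinlan 8/37 × $1,565 = 338.38; Vance 13/37 × $1,565 = 549.86; Ibarra 6/37 × $1,565 = 253.78.
At nearest $5: Chaudhri $425; Quinlan $340; Vance $550; Ibarra $255. Sum = $1,570.
Difference $1,565 − $1,570 = −$5 applied to largest profit-interest units (Vance): Vance becomes $545.

Chaudhri: $425 | Quinlan: $340 | Vance: $545 | Ibarra: $255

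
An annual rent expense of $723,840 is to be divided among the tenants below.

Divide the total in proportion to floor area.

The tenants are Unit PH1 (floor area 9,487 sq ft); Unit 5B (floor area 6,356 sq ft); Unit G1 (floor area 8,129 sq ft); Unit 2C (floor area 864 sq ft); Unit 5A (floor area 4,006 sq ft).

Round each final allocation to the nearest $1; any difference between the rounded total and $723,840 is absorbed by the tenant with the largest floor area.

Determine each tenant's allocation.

Sum of floor area: 28,842.
Raw shares: Unit PH1 9,487/28,842 × $723,840 = 238,092.71; Unit 5B 6,356/28,842 × $723,840 = 159,514.84; Unit G1 8,129/28,842 × $723,840 = 204,011.35; Unit 2C 864/28,842 × $723,840 = 21,683.58; Unit 5A 4,006/28,842 × $723,840 = 100,537.52.
After rounding ($1): Unit PH1 $238,093; Unit 5B $159,515; Unit G1 $204,011; Unit 2C $21,684; Unit 5A $100,538. Sum = $723,841.
Difference $723,840 − $723,841 = −$1 applied to largest floor area (Unit PH1): Unit PH1 becomes $238,092.

Unit PH1: $238,092 | Unit 5B: $159,515 | Unit G1: $204,011 | Unit 2C: $21,684 | Unit 5A: $100,538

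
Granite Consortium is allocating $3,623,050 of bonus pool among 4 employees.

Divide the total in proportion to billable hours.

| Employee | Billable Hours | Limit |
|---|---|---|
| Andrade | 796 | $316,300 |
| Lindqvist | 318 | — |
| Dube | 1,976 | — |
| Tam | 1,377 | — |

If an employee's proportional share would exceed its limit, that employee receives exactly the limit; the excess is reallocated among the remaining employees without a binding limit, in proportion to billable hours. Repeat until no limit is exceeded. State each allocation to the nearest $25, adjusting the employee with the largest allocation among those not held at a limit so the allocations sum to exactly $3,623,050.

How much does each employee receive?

Andrade: $316,300 · Lindqvist: $286,450 · Dube: $1,779,925 · Tam: $1,240,375

Combined billable hours = 4,467.
Pro-rata shares before constraints: Andrade 645,611.78; Lindqvist 257,920.28; Dube 1,602,674.46; Tam 1,116,843.49.
Capped: Andrade ($316,300); remaining pool $3,306,750 reallocated over remaining billable hours 3,671.
Remaining shares: Lindqvist 286,446.88 → $286,450; Dube 1,779,934.08 → $1,779,925; Tam 1,240,369.04 → $1,240,375.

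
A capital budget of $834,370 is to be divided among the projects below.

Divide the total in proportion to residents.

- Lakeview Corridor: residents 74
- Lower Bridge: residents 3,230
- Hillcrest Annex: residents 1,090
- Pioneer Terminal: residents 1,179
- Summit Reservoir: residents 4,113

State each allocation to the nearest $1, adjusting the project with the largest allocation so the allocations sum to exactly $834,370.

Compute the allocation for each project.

Combined residents = 9,686.
Proportional shares: Lakeview Corridor 74/9,686 × $834,370 = 6,374.497; Lower Bridge 3,230/9,686 × $834,370 = 278,238.19; Hillcrest Annex 1,090/9,686 × $834,370 = 93,894.62; Pioneer Terminal 1,179/9,686 × $834,370 = 101,561.25; Summit Reservoir 4,113/9,686 × $834,370 = 354,301.45.
At nearest $1: Lakeview Corridor $6,374; Lower Bridge $278,238; Hillcrest Annex $93,895; Pioneer Terminal $101,561; Summit Reservoir $354,301. Sum = $834,369.
Difference $834,370 − $834,369 = +$1 applied to largest allocation (Summit Reservoir): Summit Reservoir becomes $354,302.

Lakeview Corridor: $6,374 | Lower Bridge: $278,238 | Hillcrest Annex: $93,895 | Pioneer Terminal: $101,561 | Summit Reservoir: $354,302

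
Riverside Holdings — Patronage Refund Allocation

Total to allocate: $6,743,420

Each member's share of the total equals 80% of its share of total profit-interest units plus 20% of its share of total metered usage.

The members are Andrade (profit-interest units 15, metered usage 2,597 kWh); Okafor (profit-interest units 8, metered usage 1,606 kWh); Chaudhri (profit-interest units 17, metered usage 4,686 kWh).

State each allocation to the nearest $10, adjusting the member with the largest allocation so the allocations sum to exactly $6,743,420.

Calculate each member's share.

Profit-interest units total 40; metered usage total 8,889.
Blended shares (80% profit-interest units + 20% metered usage): Andrade 0.3584; Okafor 0.1961; Chaudhri 0.4454.
Unrounded shares: Andrade 2,417,055.96; Okafor 1,322,617.64; Chaudhri 3,003,746.40.
At nearest $10: Andrade $2,417,060; Okafor $1,322,620; Chaudhri $3,003,750. Sum = $6,743,430.
Difference $6,743,420 − $6,743,430 = −$10 applied to largest allocation (Chaudhri): Chaudhri becomes $3,003,740.

Andrade: $2,417,060 | Okafor: $1,322,620 | Chaudhri: $3,003,740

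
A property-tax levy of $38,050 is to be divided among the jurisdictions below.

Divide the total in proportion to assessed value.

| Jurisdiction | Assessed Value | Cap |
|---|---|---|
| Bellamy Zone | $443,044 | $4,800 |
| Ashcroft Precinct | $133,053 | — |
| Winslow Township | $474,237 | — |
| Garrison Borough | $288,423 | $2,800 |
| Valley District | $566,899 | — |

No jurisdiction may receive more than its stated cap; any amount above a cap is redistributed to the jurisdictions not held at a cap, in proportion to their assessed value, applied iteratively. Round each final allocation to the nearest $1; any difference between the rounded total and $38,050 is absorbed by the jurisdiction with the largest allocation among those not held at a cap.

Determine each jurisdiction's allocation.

Bellamy Zone: $4,800 · Ashcroft Precinct: $3,450 · Winslow Township: $12,298 · Garrison Borough: $2,800 · Valley District: $14,702

Assessed value total: 1,905,656.
Unconstrained shares: Bellamy Zone 8,846.21; Ashcroft Precinct 2,656.65; Winslow Township 9,469.03; Garrison Borough 5,758.91; Valley District 11,319.20.
Capped: Bellamy Zone ($4,800), Garrison Borough ($2,800); balance $30,450 reallocated over remaining assessed value 1,174,189.
Remaining shares: Ashcroft Precinct 3,450.44 → $3,450; Winslow Township 12,298.29 → $12,298; Valley District 14,701.27 → $14,701.
Rounding difference +$1 applied to Valley District → $14,702.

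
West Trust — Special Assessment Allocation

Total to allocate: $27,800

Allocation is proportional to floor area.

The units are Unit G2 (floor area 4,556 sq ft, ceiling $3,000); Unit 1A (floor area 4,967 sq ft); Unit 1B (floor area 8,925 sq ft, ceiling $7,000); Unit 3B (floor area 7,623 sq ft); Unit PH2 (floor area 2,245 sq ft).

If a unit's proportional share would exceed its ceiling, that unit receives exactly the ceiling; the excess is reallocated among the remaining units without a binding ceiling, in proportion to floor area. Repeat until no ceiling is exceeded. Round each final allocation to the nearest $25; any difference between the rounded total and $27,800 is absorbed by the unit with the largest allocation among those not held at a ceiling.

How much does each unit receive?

Floor area total: 28,316.
Pro-rata shares before constraints: Unit G2 4,472.98; Unit 1A 4,876.49; Unit 1B 8,762.36; Unit 3B 7,484.09; Unit PH2 2,204.09.
Cap binds for Unit G2 ($3,000), Unit 1B ($7,000); remaining pool $17,800 reallocated over remaining floor area 14,835.
Shares after redistribution: Unit 1A 5,959.73 → $5,950; Unit 3B 9,146.57 → $9,150; Unit PH2 2,693.70 → $2,700.

Unit G2: $3,000; Unit 1A: $5,950; Unit 1B: $7,000; Unit 3B: $9,150; Unit PH2: $2,700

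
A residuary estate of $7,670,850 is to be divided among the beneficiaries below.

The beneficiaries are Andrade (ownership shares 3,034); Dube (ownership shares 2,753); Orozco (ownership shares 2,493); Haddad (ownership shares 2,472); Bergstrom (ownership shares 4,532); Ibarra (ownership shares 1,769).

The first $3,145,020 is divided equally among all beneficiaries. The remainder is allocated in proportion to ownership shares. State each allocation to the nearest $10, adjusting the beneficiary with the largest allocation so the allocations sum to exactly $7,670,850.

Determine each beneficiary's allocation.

Andrade: $1,329,390; Dube: $1,254,810; Orozco: $1,185,810; Haddad: $1,180,230; Bergstrom: $1,726,950; Ibarra: $993,660

Equal tier: $3,145,020 ÷ 6 = $524,170 apiece.
Remainder $4,525,830 by ownership shares (total 17,053): Andrade 805,217.16 → $805,220; Dube 730,640.36 → $730,640; Orozco 661,636.91 → $661,640; Haddad 656,063.55 → $656,060; Bergstrom 1,202,783.18 → $1,202,780; Ibarra 469,488.84 → $469,490.
Totals: Andrade $524,170 + $805,220 = $1,329,390; Dube $524,170 + $730,640 = $1,254,810; Orozco $524,170 + $661,640 = $1,185,810; Haddad $524,170 + $656,060 = $1,180,230; Bergstrom $524,170 + $1,202,780 = $1,726,950; Ibarra $524,170 + $469,490 = $993,660.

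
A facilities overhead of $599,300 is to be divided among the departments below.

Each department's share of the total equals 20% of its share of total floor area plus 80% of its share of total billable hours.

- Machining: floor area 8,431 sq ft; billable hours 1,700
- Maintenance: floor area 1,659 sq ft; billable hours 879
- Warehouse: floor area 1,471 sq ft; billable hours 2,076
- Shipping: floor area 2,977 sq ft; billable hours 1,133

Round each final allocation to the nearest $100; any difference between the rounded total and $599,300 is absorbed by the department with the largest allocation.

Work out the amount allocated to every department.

Floor area total 14,538; billable hours total 5,788.
Blended shares (20% floor area + 80% billable hours): Machining 0.3510; Maintenance 0.1443; Warehouse 0.3072; Shipping 0.1976.
Raw shares: Machining 210,327.09; Maintenance 86,488.39; Warehouse 184,090.05; Shipping 118,394.47.
Rounded to nearest $100: Machining $210,300; Maintenance $86,500; Warehouse $184,100; Shipping $118,400. Sum = $599,300.
No rounding difference to absorb.

Machining: $210,300; Maintenance: $86,500; Warehouse: $184,100; Shipping: $118,400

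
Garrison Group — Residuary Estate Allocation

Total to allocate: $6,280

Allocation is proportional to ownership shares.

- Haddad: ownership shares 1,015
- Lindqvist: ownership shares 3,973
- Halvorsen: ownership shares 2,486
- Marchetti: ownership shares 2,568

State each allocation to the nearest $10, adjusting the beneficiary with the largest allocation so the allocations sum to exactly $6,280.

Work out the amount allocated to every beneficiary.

Total ownership shares = 10,042.
Raw shares: Haddad 1,015/10,042 × $6,280 = 634.75; Lindqvist 3,973/10,042 × $6,280 = 2,484.61; Halvorsen 2,486/10,042 × $6,280 = 1,554.68; Marchetti 2,568/10,042 × $6,280 = 1,605.96.
Rounded to nearest $10: Haddad $630; Lindqvist $2,480; Halvorsen $1,550; Marchetti $1,610. Sum = $6,270.
Difference $6,280 − $6,270 = +$10 applied to largest allocation (Lindqvist): Lindqvist becomes $2,490.

Haddad: $630; Lindqvist: $2,490; Halvorsen: $1,550; Marchetti: $1,610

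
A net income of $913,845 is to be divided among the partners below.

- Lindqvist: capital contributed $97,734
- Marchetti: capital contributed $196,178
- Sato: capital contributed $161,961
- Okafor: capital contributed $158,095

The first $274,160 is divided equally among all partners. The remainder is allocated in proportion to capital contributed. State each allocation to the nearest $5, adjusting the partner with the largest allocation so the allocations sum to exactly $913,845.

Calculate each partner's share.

Lindqvist: $170,370; Marchetti: $272,935; Sato: $237,285; Okafor: $233,255

First tranche $274,160 split equally: $68,540 each.
Remainder $639,685 by capital contributed (total 613,968): Lindqvist 101,827.74 → $101,830; Marchetti 204,395.22 → $204,395; Sato 168,744.99 → $168,745; Okafor 164,717.05 → $164,715.
Totals: Lindqvist $68,540 + $101,830 = $170,370; Marchetti $68,540 + $204,395 = $272,935; Sato $68,540 + $168,745 = $237,285; Okafor $68,540 + $164,715 = $233,255.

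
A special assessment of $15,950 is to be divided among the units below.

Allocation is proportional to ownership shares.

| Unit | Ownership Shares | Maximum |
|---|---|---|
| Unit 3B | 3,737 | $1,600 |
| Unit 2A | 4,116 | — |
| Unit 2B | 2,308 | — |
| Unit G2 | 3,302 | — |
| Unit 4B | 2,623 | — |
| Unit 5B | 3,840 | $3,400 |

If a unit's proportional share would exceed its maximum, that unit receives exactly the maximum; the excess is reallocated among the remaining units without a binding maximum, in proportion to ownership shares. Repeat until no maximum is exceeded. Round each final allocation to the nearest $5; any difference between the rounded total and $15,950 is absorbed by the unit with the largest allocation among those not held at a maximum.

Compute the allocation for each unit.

Total ownership shares = 19,926.
Proportional shares (ignoring caps): Unit 3B 2,991.33; Unit 2A 3,294.70; Unit 2B 1,847.47; Unit G2 2,643.12; Unit 4B 2,099.61; Unit 5B 3,073.77.
Cap binds for Unit 3B ($1,600); balance $14,350 reallocated over remaining ownership shares 16,189.
Cap binds for Unit 5B ($3,400); balance $10,950 reallocated over remaining ownership shares 12,349.
Redistributed shares: Unit 2A 3,649.70 → $3,650; Unit 2B 2,046.53 → $2,045; Unit G2 2,927.92 → $2,930; Unit 4B 2,325.84 → $2,325.

Unit 3B: $1,600 | Unit 2A: $3,650 | Unit 2B: $2,045 | Unit G2: $2,930 | Unit 4B: $2,325 | Unit 5B: $3,400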